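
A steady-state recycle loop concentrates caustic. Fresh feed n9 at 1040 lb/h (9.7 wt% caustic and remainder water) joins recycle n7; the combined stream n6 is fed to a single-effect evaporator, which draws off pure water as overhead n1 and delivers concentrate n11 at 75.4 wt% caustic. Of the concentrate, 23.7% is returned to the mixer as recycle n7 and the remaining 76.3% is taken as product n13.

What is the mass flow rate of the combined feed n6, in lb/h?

Overall caustic balance (none leaves overhead): caustic in fresh feed = caustic in product, i.e. 1040×0.097 = (1−0.237)·n11·0.754.
n11 = 100.88/(0.754×0.763) = 175.35 lb/h.
Recycle n7 = 0.237×175.35 = 41.558 lb/h.
Combined feed n6 = 1040 + 41.558 = 1081.6 lb/h.

1082 lb/h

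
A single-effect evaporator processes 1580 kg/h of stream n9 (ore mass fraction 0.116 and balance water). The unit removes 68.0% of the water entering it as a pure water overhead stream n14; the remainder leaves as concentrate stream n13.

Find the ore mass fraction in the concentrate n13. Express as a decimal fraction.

0.291

ore is not removed: 1580×0.116 = 183.28 kg/h of ore enters n13.
water entering = 1580×0.884 = 1396.7 kg/h; overhead removed = 0.680×1396.7 = 949.77 kg/h.
Concentrate = 1580 − 949.77 = 630.23 kg/h.
Mass fraction = 183.28/630.23 = 0.291.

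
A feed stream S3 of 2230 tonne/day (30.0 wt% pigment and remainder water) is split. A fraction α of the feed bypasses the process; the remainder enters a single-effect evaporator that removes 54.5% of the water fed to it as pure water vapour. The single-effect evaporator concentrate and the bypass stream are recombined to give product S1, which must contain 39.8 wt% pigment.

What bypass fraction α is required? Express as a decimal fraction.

All 2230×0.300 = 669 tonne/day of pigment reaches S1, so S1 = 669/0.398 = 1680.9 tonne/day and vapour = 549.1 tonne/day.
The evaporator receives (1−α)·2230 of feed at 0.700 water and removes 0.545 of that water:
0.545×0.700×(1−α)×2230 = 549.1
(1−α) = 549.1/850.75 = 0.6454;  α = 0.3546.

0.355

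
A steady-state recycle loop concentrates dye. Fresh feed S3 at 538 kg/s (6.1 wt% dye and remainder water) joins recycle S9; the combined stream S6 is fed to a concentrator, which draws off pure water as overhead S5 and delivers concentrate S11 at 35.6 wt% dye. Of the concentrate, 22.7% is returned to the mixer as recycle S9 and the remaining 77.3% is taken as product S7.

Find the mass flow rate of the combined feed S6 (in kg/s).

Overall dye balance (none leaves overhead): dye in fresh feed = dye in product, i.e. 538×0.061 = (1−0.227)·S11·0.356.
S11 = 32.818/(0.356×0.773) = 119.26 kg/s.
Recycle S9 = 0.227×119.26 = 27.071 kg/s.
Combined feed S6 = 538 + 27.071 = 565.07 kg/s.

565.1 kg/s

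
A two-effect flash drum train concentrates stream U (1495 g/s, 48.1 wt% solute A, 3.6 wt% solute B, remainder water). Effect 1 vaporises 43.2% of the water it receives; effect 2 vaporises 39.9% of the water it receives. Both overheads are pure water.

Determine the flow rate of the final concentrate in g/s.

1019 g/s

water in feed = 1495×0.483 = 722.08 g/s.
After stage 1: water left = (1−0.432)×722.08 = 410.14; stream total = 1183.1 g/s.
After stage 2: water left = (1−0.399)×410.14 = 246.5; final concentrate = 1019.4 g/s.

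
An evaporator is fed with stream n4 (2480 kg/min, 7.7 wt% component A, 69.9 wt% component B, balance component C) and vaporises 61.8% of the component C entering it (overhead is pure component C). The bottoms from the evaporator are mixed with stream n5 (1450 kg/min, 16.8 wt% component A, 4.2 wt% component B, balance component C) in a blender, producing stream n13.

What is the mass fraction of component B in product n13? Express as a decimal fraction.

Vapour removed = 0.618×0.224×2480 = 343.31 kg/min; concentrate = 2136.7 kg/min.
component B reaching the mixer = 1733.5 (from concentrate) + 1450×0.042 = 1794.4 kg/min.
Product flow = 2136.7 + 1450 = 3586.7 kg/min; component B fraction = 0.500.

0.500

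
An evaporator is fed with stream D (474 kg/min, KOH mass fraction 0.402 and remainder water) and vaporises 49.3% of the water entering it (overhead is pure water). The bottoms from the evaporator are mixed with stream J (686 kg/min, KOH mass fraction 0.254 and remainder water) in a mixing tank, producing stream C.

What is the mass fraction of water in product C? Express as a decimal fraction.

0.642

Vapour removed = 0.493×0.598×474 = 139.74 kg/min; concentrate = 334.26 kg/min.
water reaching the mixer = 143.71 (from concentrate) + 686×0.746 = 655.47 kg/min.
Product flow = 334.26 + 686 = 1020.3 kg/min; water fraction = 0.642.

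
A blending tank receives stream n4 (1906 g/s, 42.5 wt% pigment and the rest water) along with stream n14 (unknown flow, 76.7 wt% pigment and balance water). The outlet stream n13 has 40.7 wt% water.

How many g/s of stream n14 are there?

1840 g/s

Let n14 be the unknown flow. Total out = 1906 + n14.
water balance: 1095.9 + 0.233·n14 = 0.407·(1906 + n14)
(0.233 − 0.407)·n14 = 0.407×1906 − 1095.9 = -320.21
n14 = -320.21 / -0.174 = 1840.3 g/s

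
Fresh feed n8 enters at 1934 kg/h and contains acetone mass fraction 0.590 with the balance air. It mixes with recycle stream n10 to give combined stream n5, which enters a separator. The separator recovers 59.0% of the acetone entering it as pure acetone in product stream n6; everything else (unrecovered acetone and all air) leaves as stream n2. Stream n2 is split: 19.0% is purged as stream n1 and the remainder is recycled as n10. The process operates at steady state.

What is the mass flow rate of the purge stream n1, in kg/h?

926 kg/h

air enters only via n8 and leaves only via the purge: 1934×0.410 = 0.190×(air in n2), and the separator passes all air, so air in n5 = air in n2 = 4173.4 kg/h.
acetone in n5: m_A = 1934×0.590 + (1−0.190)·(1−0.590)·m_A, so m_A = 1141.1/0.6679 = 1708.4 kg/h.
n2 = (1−0.590)×1708.4 + 4173.4 = 4873.8 kg/h.
Purge n1 = 0.190×4873.8 = 926.03 kg/h.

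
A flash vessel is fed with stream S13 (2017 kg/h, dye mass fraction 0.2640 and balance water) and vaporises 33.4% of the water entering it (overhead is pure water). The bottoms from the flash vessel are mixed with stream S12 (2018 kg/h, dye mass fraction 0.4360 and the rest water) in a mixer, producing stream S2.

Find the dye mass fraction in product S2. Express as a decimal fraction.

Vapour removed = 0.334×0.736×2017 = 495.83 kg/h; concentrate = 1521.2 kg/h.
dye reaching the mixer = 532.49 (from concentrate) + 2018×0.436 = 1412.3 kg/h.
Product flow = 1521.2 + 2018 = 3539.2 kg/h; dye fraction = 0.3991.

0.3991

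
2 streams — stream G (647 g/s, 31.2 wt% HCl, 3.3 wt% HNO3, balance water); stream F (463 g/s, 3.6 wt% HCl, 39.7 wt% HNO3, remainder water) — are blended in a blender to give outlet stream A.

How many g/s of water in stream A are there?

water out = water in = 647×0.655 + 463×0.567 = 686.31 g/s.

686.3 g/s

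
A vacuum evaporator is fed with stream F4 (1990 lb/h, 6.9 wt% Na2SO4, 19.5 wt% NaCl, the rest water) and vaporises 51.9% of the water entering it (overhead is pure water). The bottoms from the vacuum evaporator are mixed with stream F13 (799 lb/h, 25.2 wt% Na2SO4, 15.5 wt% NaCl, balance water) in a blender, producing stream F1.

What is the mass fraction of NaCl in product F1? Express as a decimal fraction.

Vapour removed = 0.519×0.736×1990 = 760.15 lb/h; concentrate = 1229.9 lb/h.
NaCl reaching the mixer = 388.05 (from concentrate) + 799×0.155 = 511.89 lb/h.
Product flow = 1229.9 + 799 = 2028.9 lb/h; NaCl fraction = 0.252.

0.252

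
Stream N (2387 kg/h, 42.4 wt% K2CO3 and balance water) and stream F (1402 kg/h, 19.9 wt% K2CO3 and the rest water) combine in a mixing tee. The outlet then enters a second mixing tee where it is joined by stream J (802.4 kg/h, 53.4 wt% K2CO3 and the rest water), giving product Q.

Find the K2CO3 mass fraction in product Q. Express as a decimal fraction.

0.375

Overall, product flow = 4591.4 kg/h.
K2CO3 in = 2387×0.424 + 1402×0.199 + 802.4×0.534 = 1719.6 kg/h.
K2CO3 fraction in Q = 0.375.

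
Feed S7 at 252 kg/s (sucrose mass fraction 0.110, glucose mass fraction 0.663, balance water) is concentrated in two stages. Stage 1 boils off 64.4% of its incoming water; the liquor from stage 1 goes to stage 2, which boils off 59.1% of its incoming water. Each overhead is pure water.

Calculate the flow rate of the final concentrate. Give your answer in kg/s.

water in feed = 252×0.227 = 57.204 kg/s.
After stage 1: water left = (1−0.644)×57.204 = 20.365; stream total = 215.16 kg/s.
After stage 2: water left = (1−0.591)×20.365 = 8.3291; final concentrate = 203.13 kg/s.

203.1 kg/s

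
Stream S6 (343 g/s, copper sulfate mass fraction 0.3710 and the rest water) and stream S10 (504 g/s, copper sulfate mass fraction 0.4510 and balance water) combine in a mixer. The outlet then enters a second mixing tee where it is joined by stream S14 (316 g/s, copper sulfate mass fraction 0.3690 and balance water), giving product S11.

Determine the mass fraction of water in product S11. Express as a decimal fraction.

Overall, product flow = 1163 g/s.
water in = 343×0.629 + 504×0.549 + 316×0.631 = 691.84 g/s.
water fraction in S11 = 0.5949.

0.5949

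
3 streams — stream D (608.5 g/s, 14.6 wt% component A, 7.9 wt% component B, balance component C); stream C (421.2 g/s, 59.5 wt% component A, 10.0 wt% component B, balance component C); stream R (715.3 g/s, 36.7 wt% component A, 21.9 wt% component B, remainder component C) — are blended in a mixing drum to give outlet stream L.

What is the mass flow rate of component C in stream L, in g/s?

component C out = component C in = 608.5×0.775 + 421.2×0.305 + 715.3×0.414 = 896.19 g/s.

896.2 g/s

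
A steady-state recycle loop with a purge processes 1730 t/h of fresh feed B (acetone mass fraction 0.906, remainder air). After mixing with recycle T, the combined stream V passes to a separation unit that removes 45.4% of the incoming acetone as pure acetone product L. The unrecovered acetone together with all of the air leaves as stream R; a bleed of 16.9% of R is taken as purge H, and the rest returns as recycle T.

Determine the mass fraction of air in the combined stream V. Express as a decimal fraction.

air enters only via B and leaves only via the purge: 1730×0.094 = 0.169×(air in R), and the separation unit passes all air, so air in V = air in R = 962.25 t/h.
acetone in V: m_A = 1730×0.906 + (1−0.169)·(1−0.454)·m_A, so m_A = 1567.4/0.5463 = 2869.2 t/h.
V = 2869.2 + 962.25 = 3831.5 t/h.
air fraction in V = 962.25/3831.5 = 0.251.

0.251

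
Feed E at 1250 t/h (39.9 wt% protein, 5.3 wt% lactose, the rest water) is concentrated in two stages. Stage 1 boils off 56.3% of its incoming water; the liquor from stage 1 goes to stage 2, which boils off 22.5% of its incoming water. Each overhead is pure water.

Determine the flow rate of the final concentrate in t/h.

797 t/h

water in feed = 1250×0.548 = 685 t/h.
After stage 1: water left = (1−0.563)×685 = 299.35; stream total = 864.35 t/h.
After stage 2: water left = (1−0.225)×299.35 = 231.99; final concentrate = 796.99 t/h.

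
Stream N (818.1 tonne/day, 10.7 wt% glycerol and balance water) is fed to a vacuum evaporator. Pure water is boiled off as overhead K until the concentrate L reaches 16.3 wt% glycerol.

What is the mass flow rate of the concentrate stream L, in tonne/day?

glycerol is conserved: 818.1×0.107 = 87.537 tonne/day all reports to the concentrate.
Concentrate = 87.537/(target fraction) = 537.03 tonne/day.

537 tonne/day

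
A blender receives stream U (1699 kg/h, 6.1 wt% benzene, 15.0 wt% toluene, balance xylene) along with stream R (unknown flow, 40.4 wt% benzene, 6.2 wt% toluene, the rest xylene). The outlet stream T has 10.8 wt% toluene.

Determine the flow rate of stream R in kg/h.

Let R be the unknown flow. Total out = 1699 + R.
toluene balance: 254.85 + 0.062·R = 0.108·(1699 + R)
(0.062 − 0.108)·R = 0.108×1699 − 254.85 = -71.358
R = -71.358 / -0.046 = 1551.3 kg/h

1551 kg/h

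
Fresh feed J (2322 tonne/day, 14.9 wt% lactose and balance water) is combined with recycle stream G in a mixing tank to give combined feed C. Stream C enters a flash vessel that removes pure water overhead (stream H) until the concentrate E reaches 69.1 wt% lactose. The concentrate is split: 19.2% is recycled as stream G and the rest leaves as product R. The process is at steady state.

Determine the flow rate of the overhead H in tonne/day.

Overall lactose balance (none leaves overhead): lactose in fresh feed = lactose in product, i.e. 2322×0.149 = (1−0.192)·E·0.691.
E = 345.98/(0.691×0.808) = 619.67 tonne/day.
Recycle G = 0.192×619.67 = 118.98 tonne/day.
Combined feed C = 2322 + 118.98 = 2441 tonne/day.
Overhead H = C − E = 2441 − 619.67 = 1821.3 tonne/day.

1821 tonne/day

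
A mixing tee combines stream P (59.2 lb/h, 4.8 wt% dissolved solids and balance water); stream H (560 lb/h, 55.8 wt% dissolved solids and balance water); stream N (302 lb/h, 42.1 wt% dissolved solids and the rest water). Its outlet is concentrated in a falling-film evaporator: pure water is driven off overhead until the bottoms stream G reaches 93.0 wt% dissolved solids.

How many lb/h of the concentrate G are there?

475.8 lb/h

dissolved solids entering = 59.2×0.048 + 560×0.558 + 302×0.421 = 442.46 lb/h.
All dissolved solids reports to G, so G = 442.46/0.930 = 475.77 lb/h.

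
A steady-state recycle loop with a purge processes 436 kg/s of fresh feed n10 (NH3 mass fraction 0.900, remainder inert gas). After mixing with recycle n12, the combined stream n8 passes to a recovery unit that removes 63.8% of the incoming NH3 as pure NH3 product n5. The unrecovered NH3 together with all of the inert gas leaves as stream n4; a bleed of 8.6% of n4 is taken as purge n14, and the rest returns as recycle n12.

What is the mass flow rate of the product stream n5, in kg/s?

374.1 kg/s

NH3 in n8: m_A = 436×0.900 + (1−0.086)·(1−0.638)·m_A, so m_A = 392.4/0.6691 = 586.43 kg/s.
Product n5 = 0.638×586.43 = 374.14 kg/s.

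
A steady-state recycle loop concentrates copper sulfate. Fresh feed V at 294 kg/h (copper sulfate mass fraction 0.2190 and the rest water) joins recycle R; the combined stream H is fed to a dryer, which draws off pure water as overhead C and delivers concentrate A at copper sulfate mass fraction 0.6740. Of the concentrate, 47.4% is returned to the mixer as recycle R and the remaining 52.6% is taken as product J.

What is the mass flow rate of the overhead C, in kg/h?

Overall copper sulfate balance (none leaves overhead): copper sulfate in fresh feed = copper sulfate in product, i.e. 294×0.219 = (1−0.474)·A·0.674.
A = 64.386/(0.674×0.526) = 181.61 kg/h.
Recycle R = 0.474×181.61 = 86.084 kg/h.
Combined feed H = 294 + 86.084 = 380.08 kg/h.
Overhead C = H − A = 380.08 − 181.61 = 198.47 kg/h.

198.5 kg/h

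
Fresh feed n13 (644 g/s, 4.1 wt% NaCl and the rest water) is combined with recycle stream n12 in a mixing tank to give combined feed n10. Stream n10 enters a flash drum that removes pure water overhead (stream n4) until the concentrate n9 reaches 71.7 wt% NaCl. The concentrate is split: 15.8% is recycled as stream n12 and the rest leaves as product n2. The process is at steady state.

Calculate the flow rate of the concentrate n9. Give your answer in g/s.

Overall NaCl balance (none leaves overhead): NaCl in fresh feed = NaCl in product, i.e. 644×0.041 = (1−0.158)·n9·0.717.
n9 = 26.404/(0.717×0.842) = 43.736 g/s.

43.74 g/s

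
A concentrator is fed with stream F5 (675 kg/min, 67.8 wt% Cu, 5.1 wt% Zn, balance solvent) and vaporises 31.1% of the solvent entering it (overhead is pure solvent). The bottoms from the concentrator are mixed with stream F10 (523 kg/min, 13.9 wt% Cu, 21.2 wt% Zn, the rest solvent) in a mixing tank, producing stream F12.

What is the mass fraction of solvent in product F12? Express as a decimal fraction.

0.408

Vapour removed = 0.311×0.271×675 = 56.89 kg/min; concentrate = 618.11 kg/min.
solvent reaching the mixer = 126.04 (from concentrate) + 523×0.649 = 465.46 kg/min.
Product flow = 618.11 + 523 = 1141.1 kg/min; solvent fraction = 0.408.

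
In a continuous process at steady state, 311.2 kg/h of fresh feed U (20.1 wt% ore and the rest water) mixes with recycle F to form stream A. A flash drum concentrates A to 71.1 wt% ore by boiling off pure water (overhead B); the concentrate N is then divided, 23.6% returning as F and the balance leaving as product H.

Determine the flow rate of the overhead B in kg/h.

Overall ore balance (none leaves overhead): ore in fresh feed = ore in product, i.e. 311.2×0.201 = (1−0.236)·N·0.711.
N = 62.551/(0.711×0.764) = 115.15 kg/h.
Recycle F = 0.236×115.15 = 27.176 kg/h.
Combined feed A = 311.2 + 27.176 = 338.38 kg/h.
Overhead B = A − N = 338.38 − 115.15 = 223.22 kg/h.

223.2 kg/h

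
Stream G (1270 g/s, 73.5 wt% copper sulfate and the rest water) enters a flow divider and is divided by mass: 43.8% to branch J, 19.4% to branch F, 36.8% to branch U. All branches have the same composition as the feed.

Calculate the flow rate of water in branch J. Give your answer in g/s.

147.4 g/s

Branch J total = 0.438×1270 = 556.26 g/s.
water in J = 0.265×556.26 = 147.41 g/s.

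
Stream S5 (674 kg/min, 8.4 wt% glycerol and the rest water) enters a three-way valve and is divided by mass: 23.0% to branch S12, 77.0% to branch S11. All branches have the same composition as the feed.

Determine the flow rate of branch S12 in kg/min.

Branch S12 flow = 0.230×674 = 155.02 kg/min.

155 kg/min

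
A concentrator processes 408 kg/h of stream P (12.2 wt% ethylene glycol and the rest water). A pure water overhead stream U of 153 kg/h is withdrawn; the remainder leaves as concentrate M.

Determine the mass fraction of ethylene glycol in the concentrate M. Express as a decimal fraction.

ethylene glycol is not removed: 408×0.122 = 49.776 kg/h of ethylene glycol enters M.
Concentrate = 408 − 153 = 255 kg/h.
Mass fraction = 49.776/255 = 0.195.

0.195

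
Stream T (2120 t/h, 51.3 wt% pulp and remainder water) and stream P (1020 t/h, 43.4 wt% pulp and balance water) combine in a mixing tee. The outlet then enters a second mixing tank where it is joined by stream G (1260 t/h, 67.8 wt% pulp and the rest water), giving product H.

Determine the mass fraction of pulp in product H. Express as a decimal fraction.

Overall, product flow = 4400 t/h.
pulp in = 2120×0.513 + 1020×0.434 + 1260×0.678 = 2384.5 t/h.
pulp fraction in H = 0.542.

0.542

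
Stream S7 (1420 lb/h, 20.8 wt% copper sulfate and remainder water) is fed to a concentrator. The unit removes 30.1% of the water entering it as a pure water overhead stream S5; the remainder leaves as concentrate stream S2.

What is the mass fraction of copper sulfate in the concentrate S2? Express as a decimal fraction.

copper sulfate is not removed: 1420×0.208 = 295.36 lb/h of copper sulfate enters S2.
water entering = 1420×0.792 = 1124.6 lb/h; overhead removed = 0.301×1124.6 = 338.52 lb/h.
Concentrate = 1420 − 338.52 = 1081.5 lb/h.
Mass fraction = 295.36/1081.5 = 0.2731.

0.2731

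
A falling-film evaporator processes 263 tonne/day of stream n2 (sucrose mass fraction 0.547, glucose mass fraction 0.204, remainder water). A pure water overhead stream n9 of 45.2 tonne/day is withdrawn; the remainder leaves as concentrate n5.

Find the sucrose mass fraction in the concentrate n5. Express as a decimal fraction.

0.661

sucrose is not removed: 263×0.547 = 143.86 tonne/day of sucrose enters n5.
Concentrate = 263 − 45.2 = 217.8 tonne/day.
Mass fraction = 143.86/217.8 = 0.661.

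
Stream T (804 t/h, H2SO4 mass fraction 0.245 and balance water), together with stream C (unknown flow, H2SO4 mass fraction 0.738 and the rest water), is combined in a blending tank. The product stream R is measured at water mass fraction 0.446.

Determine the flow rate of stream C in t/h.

1350 t/h

Let C be the unknown flow. Total out = 804 + C.
water balance: 607.02 + 0.262·C = 0.446·(804 + C)
(0.262 − 0.446)·C = 0.446×804 − 607.02 = -248.44
C = -248.44 / -0.184 = 1350.2 t/h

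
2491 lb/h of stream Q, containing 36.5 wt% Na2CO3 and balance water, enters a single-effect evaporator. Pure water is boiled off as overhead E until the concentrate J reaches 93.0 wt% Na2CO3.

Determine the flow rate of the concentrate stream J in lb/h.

977.7 lb/h

Na2CO3 is conserved: 2491×0.365 = 909.22 lb/h all reports to the concentrate.
Concentrate = 909.22/(target fraction) = 977.65 lb/h.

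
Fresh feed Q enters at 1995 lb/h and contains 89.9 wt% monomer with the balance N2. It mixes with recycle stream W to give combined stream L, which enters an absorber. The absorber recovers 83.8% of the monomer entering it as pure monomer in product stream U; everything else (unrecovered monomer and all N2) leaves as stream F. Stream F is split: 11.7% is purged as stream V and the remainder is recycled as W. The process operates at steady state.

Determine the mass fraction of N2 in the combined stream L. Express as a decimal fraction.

N2 enters only via Q and leaves only via the purge: 1995×0.101 = 0.117×(N2 in F), and the absorber passes all N2, so N2 in L = N2 in F = 1722.2 lb/h.
monomer in L: m_A = 1995×0.899 + (1−0.117)·(1−0.838)·m_A, so m_A = 1793.5/0.8570 = 2092.9 lb/h.
L = 2092.9 + 1722.2 = 3815.1 lb/h.
N2 fraction in L = 1722.2/3815.1 = 0.451.

0.451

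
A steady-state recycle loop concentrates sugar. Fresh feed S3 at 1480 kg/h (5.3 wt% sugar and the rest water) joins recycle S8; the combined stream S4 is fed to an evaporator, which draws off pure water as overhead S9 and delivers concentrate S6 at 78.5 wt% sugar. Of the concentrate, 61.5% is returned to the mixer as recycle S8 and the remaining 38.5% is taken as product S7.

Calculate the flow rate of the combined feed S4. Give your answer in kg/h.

1640 kg/h

Overall sugar balance (none leaves overhead): sugar in fresh feed = sugar in product, i.e. 1480×0.053 = (1−0.615)·S6·0.785.
S6 = 78.44/(0.785×0.385) = 259.54 kg/h.
Recycle S8 = 0.615×259.54 = 159.62 kg/h.
Combined feed S4 = 1480 + 159.62 = 1639.6 kg/h.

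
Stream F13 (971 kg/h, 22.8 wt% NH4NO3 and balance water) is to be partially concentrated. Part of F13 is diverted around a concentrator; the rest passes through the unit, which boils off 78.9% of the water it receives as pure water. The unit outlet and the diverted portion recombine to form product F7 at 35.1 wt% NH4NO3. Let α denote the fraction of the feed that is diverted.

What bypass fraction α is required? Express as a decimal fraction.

All 971×0.228 = 221.39 kg/h of NH4NO3 reaches F7, so F7 = 221.39/0.351 = 630.74 kg/h and vapour = 340.26 kg/h.
The evaporator receives (1−α)·971 of feed at 0.772 water and removes 0.789 of that water:
0.789×0.772×(1−α)×971 = 340.26
(1−α) = 340.26/591.44 = 0.5753;  α = 0.4247.

0.425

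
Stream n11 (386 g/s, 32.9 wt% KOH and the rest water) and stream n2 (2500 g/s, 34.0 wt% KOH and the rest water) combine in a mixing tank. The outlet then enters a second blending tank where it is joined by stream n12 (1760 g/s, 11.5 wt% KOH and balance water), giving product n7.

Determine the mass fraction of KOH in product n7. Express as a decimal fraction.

Overall, product flow = 4646 g/s.
KOH in = 386×0.329 + 2500×0.340 + 1760×0.115 = 1179.4 g/s.
KOH fraction in n7 = 0.254.

0.254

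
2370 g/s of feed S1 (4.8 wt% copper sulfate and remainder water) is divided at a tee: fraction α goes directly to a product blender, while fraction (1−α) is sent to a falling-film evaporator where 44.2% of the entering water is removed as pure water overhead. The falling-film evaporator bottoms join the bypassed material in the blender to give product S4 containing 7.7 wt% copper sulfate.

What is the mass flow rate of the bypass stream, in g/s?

248.7 g/s

All 2370×0.048 = 113.76 g/s of copper sulfate reaches S4, so S4 = 113.76/0.077 = 1477.4 g/s and vapour = 892.6 g/s.
The evaporator receives (1−α)·2370 of feed at 0.952 water and removes 0.442 of that water:
0.442×0.952×(1−α)×2370 = 892.6
(1−α) = 892.6/997.26 = 0.8951;  α = 0.1049.
Bypass flow = 0.1049×2370 = 248.73 g/s.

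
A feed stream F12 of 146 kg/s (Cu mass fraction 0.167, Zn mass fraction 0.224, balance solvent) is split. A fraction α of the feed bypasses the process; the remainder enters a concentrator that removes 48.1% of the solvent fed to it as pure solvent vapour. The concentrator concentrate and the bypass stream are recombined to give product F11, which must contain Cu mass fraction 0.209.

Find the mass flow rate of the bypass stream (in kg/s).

All 146×0.167 = 24.382 kg/s of Cu reaches F11, so F11 = 24.382/0.209 = 116.66 kg/s and vapour = 29.34 kg/s.
The evaporator receives (1−α)·146 of feed at 0.609 solvent and removes 0.481 of that solvent:
0.481×0.609×(1−α)×146 = 29.34
(1−α) = 29.34/42.768 = 0.6860;  α = 0.3140.
Bypass flow = 0.3140×146 = 45.84 kg/s.

45.84 kg/s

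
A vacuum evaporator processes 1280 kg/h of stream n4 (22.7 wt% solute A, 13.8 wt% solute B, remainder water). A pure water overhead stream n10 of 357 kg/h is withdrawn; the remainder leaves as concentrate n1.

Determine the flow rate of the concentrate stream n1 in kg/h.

923 kg/h

Concentrate = 1280 − 357 = 923 kg/h.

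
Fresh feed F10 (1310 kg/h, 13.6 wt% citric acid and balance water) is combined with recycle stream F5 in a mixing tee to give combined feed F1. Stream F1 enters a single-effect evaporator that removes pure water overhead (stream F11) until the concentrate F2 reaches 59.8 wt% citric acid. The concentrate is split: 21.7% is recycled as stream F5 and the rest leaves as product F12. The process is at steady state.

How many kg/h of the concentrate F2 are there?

380.5 kg/h

Overall citric acid balance (none leaves overhead): citric acid in fresh feed = citric acid in product, i.e. 1310×0.136 = (1−0.217)·F2·0.598.
F2 = 178.16/(0.598×0.783) = 380.49 kg/h.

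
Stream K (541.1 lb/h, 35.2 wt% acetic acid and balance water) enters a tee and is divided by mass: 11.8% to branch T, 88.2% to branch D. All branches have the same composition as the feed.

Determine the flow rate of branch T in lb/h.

Branch T flow = 0.118×541.1 = 63.85 lb/h.

63.85 lb/h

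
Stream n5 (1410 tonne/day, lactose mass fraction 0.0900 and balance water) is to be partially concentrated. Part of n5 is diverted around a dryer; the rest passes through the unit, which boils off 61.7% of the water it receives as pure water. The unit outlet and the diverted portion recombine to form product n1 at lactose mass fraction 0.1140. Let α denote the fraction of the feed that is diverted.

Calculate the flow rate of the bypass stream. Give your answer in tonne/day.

All 1410×0.090 = 126.9 tonne/day of lactose reaches n1, so n1 = 126.9/0.114 = 1113.2 tonne/day and vapour = 296.84 tonne/day.
The evaporator receives (1−α)·1410 of feed at 0.910 water and removes 0.617 of that water:
0.617×0.910×(1−α)×1410 = 296.84
(1−α) = 296.84/791.67 = 0.3750;  α = 0.6250.
Bypass flow = 0.6250×1410 = 881.31 tonne/day.

881.3 tonne/day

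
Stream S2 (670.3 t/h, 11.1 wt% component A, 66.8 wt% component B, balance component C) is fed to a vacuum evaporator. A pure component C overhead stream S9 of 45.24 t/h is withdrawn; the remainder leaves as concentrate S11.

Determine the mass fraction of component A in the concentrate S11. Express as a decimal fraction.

0.119

component A is not removed: 670.3×0.111 = 74.403 t/h of component A enters S11.
Concentrate = 670.3 − 45.24 = 625.06 t/h.
Mass fraction = 74.403/625.06 = 0.119.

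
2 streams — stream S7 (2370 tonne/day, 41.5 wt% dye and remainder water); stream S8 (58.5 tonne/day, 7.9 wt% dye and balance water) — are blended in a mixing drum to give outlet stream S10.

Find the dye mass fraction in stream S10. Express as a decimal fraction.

Total flow out = 2370 + 58.5 = 2428.5 tonne/day.
dye in = 2370×0.415 + 58.5×0.079 = 988.17 tonne/day.
dye mass fraction in S10 = 988.17/2428.5 = 0.407.

0.407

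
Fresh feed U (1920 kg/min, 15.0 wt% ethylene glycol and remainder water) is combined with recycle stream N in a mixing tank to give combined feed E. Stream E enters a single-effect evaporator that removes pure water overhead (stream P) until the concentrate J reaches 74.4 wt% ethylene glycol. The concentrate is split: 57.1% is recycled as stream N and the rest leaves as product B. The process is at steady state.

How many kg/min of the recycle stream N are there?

515.2 kg/min

Overall ethylene glycol balance (none leaves overhead): ethylene glycol in fresh feed = ethylene glycol in product, i.e. 1920×0.150 = (1−0.571)·J·0.744.
J = 288/(0.744×0.429) = 902.32 kg/min.
Recycle N = 0.571×902.32 = 515.23 kg/min.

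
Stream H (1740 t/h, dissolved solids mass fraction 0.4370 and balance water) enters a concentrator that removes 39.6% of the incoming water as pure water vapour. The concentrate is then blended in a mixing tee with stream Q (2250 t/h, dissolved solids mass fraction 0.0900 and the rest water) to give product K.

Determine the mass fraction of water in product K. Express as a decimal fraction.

0.7327

Vapour removed = 0.396×0.563×1740 = 387.93 t/h; concentrate = 1352.1 t/h.
water reaching the mixer = 591.69 (from concentrate) + 2250×0.910 = 2639.2 t/h.
Product flow = 1352.1 + 2250 = 3602.1 t/h; water fraction = 0.7327.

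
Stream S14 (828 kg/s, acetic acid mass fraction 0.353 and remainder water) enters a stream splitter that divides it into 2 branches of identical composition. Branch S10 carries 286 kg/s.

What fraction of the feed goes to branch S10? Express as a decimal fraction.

0.345

Fraction to S10 = 286/828 = 0.3454.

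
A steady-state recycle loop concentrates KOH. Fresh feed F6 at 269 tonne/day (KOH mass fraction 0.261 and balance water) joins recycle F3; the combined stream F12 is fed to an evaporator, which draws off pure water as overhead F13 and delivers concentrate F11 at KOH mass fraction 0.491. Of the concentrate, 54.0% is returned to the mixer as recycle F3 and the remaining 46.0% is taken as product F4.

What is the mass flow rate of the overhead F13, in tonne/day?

Overall KOH balance (none leaves overhead): KOH in fresh feed = KOH in product, i.e. 269×0.261 = (1−0.540)·F11·0.491.
F11 = 70.209/(0.491×0.460) = 310.85 tonne/day.
Recycle F3 = 0.540×310.85 = 167.86 tonne/day.
Combined feed F12 = 269 + 167.86 = 436.86 tonne/day.
Overhead F13 = F12 − F11 = 436.86 − 310.85 = 126.01 tonne/day.

126 tonne/day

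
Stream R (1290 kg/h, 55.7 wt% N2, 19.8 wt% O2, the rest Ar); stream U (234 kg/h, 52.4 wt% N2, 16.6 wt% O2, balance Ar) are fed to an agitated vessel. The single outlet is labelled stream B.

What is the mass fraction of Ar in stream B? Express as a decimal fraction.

Total flow out = 1290 + 234 = 1524 kg/h.
Ar in = 1290×0.245 + 234×0.310 = 388.59 kg/h.
Ar mass fraction in B = 388.59/1524 = 0.255.

0.255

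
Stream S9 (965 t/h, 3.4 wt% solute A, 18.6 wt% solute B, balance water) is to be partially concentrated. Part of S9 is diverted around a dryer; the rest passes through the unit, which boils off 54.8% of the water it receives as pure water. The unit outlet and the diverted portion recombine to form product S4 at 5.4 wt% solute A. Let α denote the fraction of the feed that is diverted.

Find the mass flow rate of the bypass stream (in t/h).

128.8 t/h

All 965×0.034 = 32.81 t/h of solute A reaches S4, so S4 = 32.81/0.054 = 607.59 t/h and vapour = 357.41 t/h.
The evaporator receives (1−α)·965 of feed at 0.780 water and removes 0.548 of that water:
0.548×0.780×(1−α)×965 = 357.41
(1−α) = 357.41/412.48 = 0.8665;  α = 0.1335.
Bypass flow = 0.1335×965 = 128.84 t/h.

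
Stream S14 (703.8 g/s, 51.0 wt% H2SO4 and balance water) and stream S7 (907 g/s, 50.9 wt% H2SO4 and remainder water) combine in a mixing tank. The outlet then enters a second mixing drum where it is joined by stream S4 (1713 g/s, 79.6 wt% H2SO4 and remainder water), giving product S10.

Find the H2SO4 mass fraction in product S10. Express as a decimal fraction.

Overall, product flow = 3323.8 g/s.
H2SO4 in = 703.8×0.510 + 907×0.509 + 1713×0.796 = 2184.1 g/s.
H2SO4 fraction in S10 = 0.657.

0.657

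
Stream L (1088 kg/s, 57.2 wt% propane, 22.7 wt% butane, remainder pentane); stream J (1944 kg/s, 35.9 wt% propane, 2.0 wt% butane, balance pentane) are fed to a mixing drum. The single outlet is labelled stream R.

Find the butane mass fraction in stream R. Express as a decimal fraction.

0.094

Total flow out = 1088 + 1944 = 3032 kg/s.
butane in = 1088×0.227 + 1944×0.020 = 285.86 kg/s.
butane mass fraction in R = 285.86/3032 = 0.094.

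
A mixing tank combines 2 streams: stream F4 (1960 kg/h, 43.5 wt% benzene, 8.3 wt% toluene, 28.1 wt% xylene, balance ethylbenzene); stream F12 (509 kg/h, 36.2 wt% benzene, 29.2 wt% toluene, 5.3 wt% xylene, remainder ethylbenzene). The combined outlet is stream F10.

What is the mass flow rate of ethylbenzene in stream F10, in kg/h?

543.1 kg/h

ethylbenzene out = ethylbenzene in = 1960×0.201 + 509×0.293 = 543.1 kg/h.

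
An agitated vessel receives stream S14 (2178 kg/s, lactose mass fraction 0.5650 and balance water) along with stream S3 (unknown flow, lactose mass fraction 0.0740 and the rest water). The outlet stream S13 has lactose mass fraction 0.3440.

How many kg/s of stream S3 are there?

Let S3 be the unknown flow. Total out = 2178 + S3.
lactose balance: 1230.6 + 0.074·S3 = 0.344·(2178 + S3)
(0.074 − 0.344)·S3 = 0.344×2178 − 1230.6 = -481.34
S3 = -481.34 / -0.270 = 1782.7 kg/s

1783 kg/s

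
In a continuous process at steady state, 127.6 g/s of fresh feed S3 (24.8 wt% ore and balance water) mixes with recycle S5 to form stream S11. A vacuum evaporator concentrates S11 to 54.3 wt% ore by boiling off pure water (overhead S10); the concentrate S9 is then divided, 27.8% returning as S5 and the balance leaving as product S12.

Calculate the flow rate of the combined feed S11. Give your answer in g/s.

Overall ore balance (none leaves overhead): ore in fresh feed = ore in product, i.e. 127.6×0.248 = (1−0.278)·S9·0.543.
S9 = 31.645/(0.543×0.722) = 80.717 g/s.
Recycle S5 = 0.278×80.717 = 22.439 g/s.
Combined feed S11 = 127.6 + 22.439 = 150.04 g/s.

150 g/s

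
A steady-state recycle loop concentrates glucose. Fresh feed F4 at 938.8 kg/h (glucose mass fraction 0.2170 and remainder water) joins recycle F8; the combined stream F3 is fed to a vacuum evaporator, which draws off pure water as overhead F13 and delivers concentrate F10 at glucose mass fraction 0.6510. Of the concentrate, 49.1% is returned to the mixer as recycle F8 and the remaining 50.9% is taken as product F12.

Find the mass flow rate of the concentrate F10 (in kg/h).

Overall glucose balance (none leaves overhead): glucose in fresh feed = glucose in product, i.e. 938.8×0.217 = (1−0.491)·F10·0.651.
F10 = 203.72/(0.651×0.509) = 614.8 kg/h.

614.8 kg/h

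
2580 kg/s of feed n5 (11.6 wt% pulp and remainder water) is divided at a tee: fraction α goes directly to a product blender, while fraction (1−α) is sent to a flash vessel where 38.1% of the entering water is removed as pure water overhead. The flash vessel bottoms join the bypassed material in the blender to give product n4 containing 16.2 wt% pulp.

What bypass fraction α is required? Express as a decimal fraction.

0.157

All 2580×0.116 = 299.28 kg/s of pulp reaches n4, so n4 = 299.28/0.162 = 1847.4 kg/s and vapour = 732.59 kg/s.
The evaporator receives (1−α)·2580 of feed at 0.884 water and removes 0.381 of that water:
0.381×0.884×(1−α)×2580 = 732.59
(1−α) = 732.59/868.95 = 0.8431;  α = 0.1569.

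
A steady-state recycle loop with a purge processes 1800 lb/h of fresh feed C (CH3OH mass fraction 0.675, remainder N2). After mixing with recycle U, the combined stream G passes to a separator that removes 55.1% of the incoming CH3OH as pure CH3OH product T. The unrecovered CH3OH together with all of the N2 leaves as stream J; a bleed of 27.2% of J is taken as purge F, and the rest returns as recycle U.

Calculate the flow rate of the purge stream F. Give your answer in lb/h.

N2 enters only via C and leaves only via the purge: 1800×0.325 = 0.272×(N2 in J), and the separator passes all N2, so N2 in G = N2 in J = 2150.7 lb/h.
CH3OH in G: m_A = 1800×0.675 + (1−0.272)·(1−0.551)·m_A, so m_A = 1215/0.6731 = 1805 lb/h.
J = (1−0.551)×1805 + 2150.7 = 2961.2 lb/h.
Purge F = 0.272×2961.2 = 805.44 lb/h.

805.4 lb/h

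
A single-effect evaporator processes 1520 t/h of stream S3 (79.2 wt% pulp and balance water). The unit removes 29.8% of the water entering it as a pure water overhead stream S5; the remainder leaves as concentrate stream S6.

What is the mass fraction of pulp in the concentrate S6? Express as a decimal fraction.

pulp is not removed: 1520×0.792 = 1203.8 t/h of pulp enters S6.
water entering = 1520×0.208 = 316.16 t/h; overhead removed = 0.298×316.16 = 94.216 t/h.
Concentrate = 1520 − 94.216 = 1425.8 t/h.
Mass fraction = 1203.8/1425.8 = 0.8443.

0.8443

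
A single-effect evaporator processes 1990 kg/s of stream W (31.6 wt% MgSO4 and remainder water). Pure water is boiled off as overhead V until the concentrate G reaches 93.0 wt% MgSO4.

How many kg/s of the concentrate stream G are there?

676.2 kg/s

MgSO4 is conserved: 1990×0.316 = 628.84 kg/s all reports to the concentrate.
Concentrate = 628.84/(target fraction) = 676.17 kg/s.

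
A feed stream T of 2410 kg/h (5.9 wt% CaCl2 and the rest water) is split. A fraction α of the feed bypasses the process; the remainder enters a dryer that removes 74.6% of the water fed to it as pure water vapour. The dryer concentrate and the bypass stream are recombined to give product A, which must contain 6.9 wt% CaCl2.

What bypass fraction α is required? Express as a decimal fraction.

0.794

All 2410×0.059 = 142.19 kg/h of CaCl2 reaches A, so A = 142.19/0.069 = 2060.7 kg/h and vapour = 349.28 kg/h.
The evaporator receives (1−α)·2410 of feed at 0.941 water and removes 0.746 of that water:
0.746×0.941×(1−α)×2410 = 349.28
(1−α) = 349.28/1691.8 = 0.2065;  α = 0.7935.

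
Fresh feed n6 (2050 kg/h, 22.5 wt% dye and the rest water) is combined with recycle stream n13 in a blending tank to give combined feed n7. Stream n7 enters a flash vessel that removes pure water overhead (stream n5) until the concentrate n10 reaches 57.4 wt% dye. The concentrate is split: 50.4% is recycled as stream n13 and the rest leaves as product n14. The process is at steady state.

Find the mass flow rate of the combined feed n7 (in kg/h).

2867 kg/h

Overall dye balance (none leaves overhead): dye in fresh feed = dye in product, i.e. 2050×0.225 = (1−0.504)·n10·0.574.
n10 = 461.25/(0.574×0.496) = 1620.1 kg/h.
Recycle n13 = 0.504×1620.1 = 816.53 kg/h.
Combined feed n7 = 2050 + 816.53 = 2866.5 kg/h.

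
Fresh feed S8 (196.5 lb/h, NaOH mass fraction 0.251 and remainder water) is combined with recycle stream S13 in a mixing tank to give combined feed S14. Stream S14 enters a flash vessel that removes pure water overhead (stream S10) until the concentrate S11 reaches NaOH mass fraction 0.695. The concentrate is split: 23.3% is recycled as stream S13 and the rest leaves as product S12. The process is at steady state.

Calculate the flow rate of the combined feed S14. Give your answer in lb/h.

Overall NaOH balance (none leaves overhead): NaOH in fresh feed = NaOH in product, i.e. 196.5×0.251 = (1−0.233)·S11·0.695.
S11 = 49.322/(0.695×0.767) = 92.524 lb/h.
Recycle S13 = 0.233×92.524 = 21.558 lb/h.
Combined feed S14 = 196.5 + 21.558 = 218.06 lb/h.

218.1 lb/h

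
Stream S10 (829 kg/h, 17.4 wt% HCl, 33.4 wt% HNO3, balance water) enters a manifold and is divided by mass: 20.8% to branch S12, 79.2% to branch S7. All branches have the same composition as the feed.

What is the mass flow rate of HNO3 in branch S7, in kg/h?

219.3 kg/h

Branch S7 total = 0.792×829 = 656.57 kg/h.
HNO3 in S7 = 0.334×656.57 = 219.29 kg/h.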